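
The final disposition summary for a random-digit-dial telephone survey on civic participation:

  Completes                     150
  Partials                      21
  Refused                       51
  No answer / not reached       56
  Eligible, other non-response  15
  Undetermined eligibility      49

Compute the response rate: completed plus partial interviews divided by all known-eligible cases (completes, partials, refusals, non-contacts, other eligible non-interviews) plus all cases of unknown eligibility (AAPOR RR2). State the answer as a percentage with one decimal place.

Num: 150 + 21 = 171
Base: 150 + 21 + 51 + 56 + 15 + 49 = 342
RR2 = 171 / 342 = 0.5000

50.0%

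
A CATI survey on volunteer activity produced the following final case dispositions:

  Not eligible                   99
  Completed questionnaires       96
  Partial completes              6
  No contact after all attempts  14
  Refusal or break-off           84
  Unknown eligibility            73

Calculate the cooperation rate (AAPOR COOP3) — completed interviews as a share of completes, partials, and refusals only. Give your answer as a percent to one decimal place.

Numerator → 96
Base → 96 + 6 + 84 = 186
COOP3 = 96 / 186 = 0.5161

51.6%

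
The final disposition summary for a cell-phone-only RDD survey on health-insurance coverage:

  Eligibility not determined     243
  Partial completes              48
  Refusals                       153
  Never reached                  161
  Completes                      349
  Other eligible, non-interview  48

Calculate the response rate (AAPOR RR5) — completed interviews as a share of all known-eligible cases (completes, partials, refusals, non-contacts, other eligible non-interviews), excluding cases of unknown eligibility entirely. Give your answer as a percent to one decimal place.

46.0%

Numerator → 349
Base → 349 + 48 + 153 + 161 + 48 = 759
RR5 = 349 / 759 = 0.4598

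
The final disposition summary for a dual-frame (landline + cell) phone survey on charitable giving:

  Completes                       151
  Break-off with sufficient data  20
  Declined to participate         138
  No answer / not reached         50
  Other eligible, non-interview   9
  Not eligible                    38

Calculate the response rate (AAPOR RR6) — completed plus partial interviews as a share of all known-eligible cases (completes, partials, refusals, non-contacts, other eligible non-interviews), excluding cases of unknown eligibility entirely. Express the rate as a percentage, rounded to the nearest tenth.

46.5%

Top: 151 + 20 = 171
Denom: 151 + 20 + 138 + 50 + 9 = 368
RR6 = 171 / 368 = 0.4647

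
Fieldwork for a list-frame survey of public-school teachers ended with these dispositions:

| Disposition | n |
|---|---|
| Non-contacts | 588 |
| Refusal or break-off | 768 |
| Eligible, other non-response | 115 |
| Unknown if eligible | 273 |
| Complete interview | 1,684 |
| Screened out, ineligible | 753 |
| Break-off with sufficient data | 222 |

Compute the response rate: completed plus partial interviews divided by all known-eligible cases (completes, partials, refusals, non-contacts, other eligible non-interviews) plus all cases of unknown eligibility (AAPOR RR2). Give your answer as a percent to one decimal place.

52.2%

Top = 1684 + 222 = 1906
Denominator = 1684 + 222 + 768 + 588 + 115 + 273 = 3650
RR2 = 1906 / 3650 = 0.5222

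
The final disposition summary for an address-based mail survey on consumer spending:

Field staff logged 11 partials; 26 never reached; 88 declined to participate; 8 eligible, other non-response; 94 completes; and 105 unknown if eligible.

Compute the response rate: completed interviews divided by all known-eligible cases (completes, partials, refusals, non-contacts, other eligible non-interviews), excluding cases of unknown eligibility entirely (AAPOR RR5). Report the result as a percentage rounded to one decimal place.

41.4%

Numerator: 94
Base: 94 + 11 + 88 + 26 + 8 = 227
RR5 = 94 / 227 = 0.4141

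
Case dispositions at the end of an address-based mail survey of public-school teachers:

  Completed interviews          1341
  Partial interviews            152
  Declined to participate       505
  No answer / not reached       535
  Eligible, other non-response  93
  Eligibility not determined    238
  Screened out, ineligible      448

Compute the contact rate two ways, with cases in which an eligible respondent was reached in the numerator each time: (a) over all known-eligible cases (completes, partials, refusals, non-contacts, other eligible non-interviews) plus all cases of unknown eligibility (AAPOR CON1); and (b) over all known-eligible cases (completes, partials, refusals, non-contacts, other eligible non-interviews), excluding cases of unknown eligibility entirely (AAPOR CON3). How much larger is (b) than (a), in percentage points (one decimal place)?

Top → 1341 + 152 + 505 + 93 = 2091
Base → 1341 + 152 + 505 + 535 + 93 + 238 = 2864
CON1 = 2091 / 2864 = 0.7301
Base → 1341 + 152 + 505 + 535 + 93 = 2626
CON3 = 2091 / 2626 = 0.7963
Difference = 79.63 − 73.01 = 6.62 percentage points

6.6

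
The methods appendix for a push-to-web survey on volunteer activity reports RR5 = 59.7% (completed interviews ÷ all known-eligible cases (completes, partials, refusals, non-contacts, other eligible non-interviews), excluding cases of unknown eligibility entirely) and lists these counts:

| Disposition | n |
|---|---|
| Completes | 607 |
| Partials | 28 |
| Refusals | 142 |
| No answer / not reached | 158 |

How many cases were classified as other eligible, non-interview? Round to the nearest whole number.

RR5 = 607 / D = 0.597
D = 607 / 0.597 = 1016.8
Other denominator terms total 935
other eligible, non-interview = 1016.8 − 935 ≈ 82

82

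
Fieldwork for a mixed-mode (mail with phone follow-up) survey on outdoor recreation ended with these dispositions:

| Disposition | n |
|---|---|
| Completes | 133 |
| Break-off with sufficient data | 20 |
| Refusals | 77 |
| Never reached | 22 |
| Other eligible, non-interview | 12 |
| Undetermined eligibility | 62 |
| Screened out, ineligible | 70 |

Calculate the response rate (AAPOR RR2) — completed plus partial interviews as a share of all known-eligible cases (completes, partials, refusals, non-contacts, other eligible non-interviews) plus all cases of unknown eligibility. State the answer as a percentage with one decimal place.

Numerator → 133 + 20 = 153
Denom → 133 + 20 + 77 + 22 + 12 + 62 = 326
RR2 = 153 / 326 = 0.4693

46.9%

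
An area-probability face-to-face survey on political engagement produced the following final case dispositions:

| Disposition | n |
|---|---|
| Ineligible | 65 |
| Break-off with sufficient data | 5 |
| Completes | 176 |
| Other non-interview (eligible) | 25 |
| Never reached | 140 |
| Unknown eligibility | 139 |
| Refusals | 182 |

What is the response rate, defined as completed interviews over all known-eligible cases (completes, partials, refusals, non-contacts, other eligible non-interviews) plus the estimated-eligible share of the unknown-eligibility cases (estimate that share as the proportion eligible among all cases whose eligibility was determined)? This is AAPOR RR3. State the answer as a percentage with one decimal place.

27.0%

Top → 176
Known eligible → 176 + 5 + 182 + 140 + 25 = 528
e = 528 / (528 + 65) = 528 / 593 = 0.8904
Estimated eligible among unknowns → 0.8904 × 139 = 123.77
Base → 528 + 123.77 = 651.77
RR3 = 176 / 651.77 = 0.2700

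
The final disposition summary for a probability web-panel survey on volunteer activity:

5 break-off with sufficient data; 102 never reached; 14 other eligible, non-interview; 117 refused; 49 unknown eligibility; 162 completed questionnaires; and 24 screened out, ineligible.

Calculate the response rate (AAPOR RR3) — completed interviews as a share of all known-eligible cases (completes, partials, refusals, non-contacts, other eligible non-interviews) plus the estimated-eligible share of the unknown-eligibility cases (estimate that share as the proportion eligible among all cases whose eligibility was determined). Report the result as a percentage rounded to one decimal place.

36.3%

Top → 162
Known eligible → 162 + 5 + 117 + 102 + 14 = 400
e = 400 / (400 + 24) = 400 / 424 = 0.9434
Eligible share of unknowns → 0.9434 × 49 = 46.23
Denom → 400 + 46.23 = 446.23
RR3 = 162 / 446.23 = 0.3630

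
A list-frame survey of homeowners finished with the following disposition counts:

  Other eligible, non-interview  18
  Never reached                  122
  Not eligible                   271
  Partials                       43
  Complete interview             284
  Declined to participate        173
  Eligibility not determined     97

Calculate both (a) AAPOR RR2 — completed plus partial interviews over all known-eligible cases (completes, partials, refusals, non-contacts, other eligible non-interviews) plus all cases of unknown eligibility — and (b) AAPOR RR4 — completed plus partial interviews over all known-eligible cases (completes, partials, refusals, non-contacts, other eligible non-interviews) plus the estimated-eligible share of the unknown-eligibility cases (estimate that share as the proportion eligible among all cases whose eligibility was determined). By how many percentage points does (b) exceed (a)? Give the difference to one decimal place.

Numerator = 284 + 43 = 327
Denom = 284 + 43 + 173 + 122 + 18 + 97 = 737
RR2 = 327 / 737 = 0.4437
Determined eligible = 284 + 43 + 173 + 122 + 18 = 640
e = 640 / (640 + 271) = 640 / 911 = 0.7025
Eligible share of unknowns = 0.7025 × 97 = 68.14
Denom = 640 + 68.14 = 708.14
RR4 = 327 / 708.14 = 0.4618
Difference = 46.18 − 44.37 = 1.81 percentage points

1.8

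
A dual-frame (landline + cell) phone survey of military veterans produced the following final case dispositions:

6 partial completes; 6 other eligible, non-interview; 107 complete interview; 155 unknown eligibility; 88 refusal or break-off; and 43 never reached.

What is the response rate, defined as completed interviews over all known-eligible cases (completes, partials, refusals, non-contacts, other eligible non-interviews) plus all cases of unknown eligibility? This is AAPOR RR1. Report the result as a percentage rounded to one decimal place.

26.4%

Num → 107
Denominator → 107 + 6 + 88 + 43 + 6 + 155 = 405
RR1 = 107 / 405 = 0.2642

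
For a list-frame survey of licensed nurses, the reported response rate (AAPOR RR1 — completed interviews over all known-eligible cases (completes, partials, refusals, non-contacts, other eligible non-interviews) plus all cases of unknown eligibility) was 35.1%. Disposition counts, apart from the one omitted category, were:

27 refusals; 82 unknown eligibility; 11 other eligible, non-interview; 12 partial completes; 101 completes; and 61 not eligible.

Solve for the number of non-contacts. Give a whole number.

55

RR1 = 101 / D = 0.351
D = 101 / 0.351 = 287.7
Other denominator terms total 233
non-contacts = 287.7 − 233 ≈ 55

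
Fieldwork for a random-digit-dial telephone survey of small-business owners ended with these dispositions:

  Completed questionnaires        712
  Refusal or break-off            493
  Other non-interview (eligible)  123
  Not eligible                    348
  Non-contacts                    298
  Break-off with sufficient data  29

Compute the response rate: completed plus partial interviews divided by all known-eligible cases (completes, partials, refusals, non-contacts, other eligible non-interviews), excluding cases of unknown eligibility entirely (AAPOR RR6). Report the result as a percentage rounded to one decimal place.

44.8%

Num → 712 + 29 = 741
Base → 712 + 29 + 493 + 298 + 123 = 1655
RR6 = 741 / 1655 = 0.4477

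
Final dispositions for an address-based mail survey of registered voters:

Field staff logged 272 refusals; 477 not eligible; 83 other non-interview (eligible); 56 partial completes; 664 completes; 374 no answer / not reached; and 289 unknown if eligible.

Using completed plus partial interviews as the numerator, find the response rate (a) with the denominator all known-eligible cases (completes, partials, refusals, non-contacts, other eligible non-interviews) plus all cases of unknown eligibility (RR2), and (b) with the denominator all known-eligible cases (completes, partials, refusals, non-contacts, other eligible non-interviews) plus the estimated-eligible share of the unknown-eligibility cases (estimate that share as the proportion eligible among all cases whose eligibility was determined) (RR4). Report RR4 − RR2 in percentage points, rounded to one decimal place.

1.8

Numerator = 664 + 56 = 720
Base = 664 + 56 + 272 + 374 + 83 + 289 = 1738
RR2 = 720 / 1738 = 0.4143
Eligible (known) = 664 + 56 + 272 + 374 + 83 = 1449
e = 1449 / (1449 + 477) = 1449 / 1926 = 0.7523
Eligible share of unknowns = 0.7523 × 289 = 217.41
Base = 1449 + 217.41 = 1666.41
RR4 = 720 / 1666.41 = 0.4321
Difference = 43.21 − 41.43 = 1.78 percentage points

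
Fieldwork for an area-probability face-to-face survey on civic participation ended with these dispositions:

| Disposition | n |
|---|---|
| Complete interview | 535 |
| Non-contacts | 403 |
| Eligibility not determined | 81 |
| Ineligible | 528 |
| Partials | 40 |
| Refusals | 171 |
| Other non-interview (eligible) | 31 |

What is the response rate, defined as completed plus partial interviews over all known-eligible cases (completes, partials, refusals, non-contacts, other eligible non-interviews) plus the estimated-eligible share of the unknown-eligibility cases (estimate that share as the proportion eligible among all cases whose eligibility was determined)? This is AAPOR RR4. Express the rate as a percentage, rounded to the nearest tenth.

Numerator: 535 + 40 = 575
Eligible (known): 535 + 40 + 171 + 403 + 31 = 1180
e = 1180 / (1180 + 528) = 1180 / 1708 = 0.6909
Estimated eligible among unknowns: 0.6909 × 81 = 55.96
Denominator: 1180 + 55.96 = 1235.96
RR4 = 575 / 1235.96 = 0.4652

46.5%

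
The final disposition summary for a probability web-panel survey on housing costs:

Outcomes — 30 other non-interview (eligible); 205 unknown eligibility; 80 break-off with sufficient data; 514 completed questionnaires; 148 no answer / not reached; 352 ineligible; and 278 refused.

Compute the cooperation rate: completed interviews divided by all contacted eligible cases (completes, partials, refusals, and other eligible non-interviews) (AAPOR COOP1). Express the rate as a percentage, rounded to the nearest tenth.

Num: 514
Denominator: 514 + 80 + 278 + 30 = 902
COOP1 = 514 / 902 = 0.5698

57.0%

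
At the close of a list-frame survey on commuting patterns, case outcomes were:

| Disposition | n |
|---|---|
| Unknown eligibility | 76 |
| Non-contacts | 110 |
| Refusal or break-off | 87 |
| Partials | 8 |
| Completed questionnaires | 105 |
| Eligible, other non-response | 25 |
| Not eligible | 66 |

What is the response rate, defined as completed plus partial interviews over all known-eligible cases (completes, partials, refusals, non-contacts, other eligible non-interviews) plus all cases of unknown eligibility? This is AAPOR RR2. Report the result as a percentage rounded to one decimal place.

Numerator: 105 + 8 = 113
Denom: 105 + 8 + 87 + 110 + 25 + 76 = 411
RR2 = 113 / 411 = 0.2749

27.5%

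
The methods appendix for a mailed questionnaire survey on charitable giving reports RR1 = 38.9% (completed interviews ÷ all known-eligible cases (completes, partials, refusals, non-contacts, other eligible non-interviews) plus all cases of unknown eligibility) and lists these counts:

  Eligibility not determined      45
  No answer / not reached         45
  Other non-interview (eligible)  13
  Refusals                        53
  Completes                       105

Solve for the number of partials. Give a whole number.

RR1 = 105 / D = 0.389
D = 105 / 0.389 = 269.9
Other denominator terms total 261
partials = 269.9 − 261 ≈ 9

9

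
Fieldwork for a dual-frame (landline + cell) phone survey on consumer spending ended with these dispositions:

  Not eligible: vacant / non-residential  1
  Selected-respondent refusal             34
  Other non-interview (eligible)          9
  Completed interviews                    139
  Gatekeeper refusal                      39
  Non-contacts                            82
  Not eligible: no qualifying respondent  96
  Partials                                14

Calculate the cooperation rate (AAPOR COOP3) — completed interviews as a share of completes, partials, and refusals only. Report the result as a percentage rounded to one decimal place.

Refusals = 39 + 34 = 73
Not eligible = 96 + 1 = 97
Numerator = 139
Denominator = 139 + 14 + 73 = 226
COOP3 = 139 / 226 = 0.6150

61.5%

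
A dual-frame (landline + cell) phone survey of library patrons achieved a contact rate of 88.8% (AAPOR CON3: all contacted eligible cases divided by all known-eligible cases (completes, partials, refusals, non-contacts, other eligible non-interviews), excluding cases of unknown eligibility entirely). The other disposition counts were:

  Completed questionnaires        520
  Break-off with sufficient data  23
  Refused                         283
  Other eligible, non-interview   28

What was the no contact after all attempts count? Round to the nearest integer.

108

Num = 520 + 23 + 283 + 28 = 854
CON3 = 854 / D = 0.888
D = 854 / 0.888 = 961.7
Remaining denominator categories sum to 854
no contact after all attempts = 961.7 − 854 ≈ 108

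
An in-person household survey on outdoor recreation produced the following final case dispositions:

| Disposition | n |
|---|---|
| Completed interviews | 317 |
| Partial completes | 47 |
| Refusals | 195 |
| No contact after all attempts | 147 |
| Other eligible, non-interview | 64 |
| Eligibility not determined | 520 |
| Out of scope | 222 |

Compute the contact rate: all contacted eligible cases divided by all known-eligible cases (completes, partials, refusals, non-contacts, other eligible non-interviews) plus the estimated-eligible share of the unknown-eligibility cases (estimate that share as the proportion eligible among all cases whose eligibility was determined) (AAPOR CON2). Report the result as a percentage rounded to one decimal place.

53.1%

Top = 317 + 47 + 195 + 64 = 623
Determined eligible = 317 + 47 + 195 + 147 + 64 = 770
e = 770 / (770 + 222) = 770 / 992 = 0.7762
Estimated eligible among unknowns = 0.7762 × 520 = 403.62
Base = 770 + 403.62 = 1173.62
CON2 = 623 / 1173.62 = 0.5308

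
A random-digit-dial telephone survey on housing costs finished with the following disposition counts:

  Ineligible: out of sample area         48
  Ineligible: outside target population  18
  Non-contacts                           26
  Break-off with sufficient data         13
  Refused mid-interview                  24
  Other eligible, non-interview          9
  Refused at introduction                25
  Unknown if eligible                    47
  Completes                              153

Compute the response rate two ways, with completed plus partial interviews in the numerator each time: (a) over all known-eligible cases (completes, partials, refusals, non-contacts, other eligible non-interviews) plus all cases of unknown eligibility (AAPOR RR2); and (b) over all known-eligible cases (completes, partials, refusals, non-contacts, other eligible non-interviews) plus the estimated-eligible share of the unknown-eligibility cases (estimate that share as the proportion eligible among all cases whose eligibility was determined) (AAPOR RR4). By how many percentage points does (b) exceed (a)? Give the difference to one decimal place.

1.9

Refusal or break-off = 25 + 24 = 49
Not eligible = 18 + 48 = 66
Num → 153 + 13 = 166
Denominator → 153 + 13 + 49 + 26 + 9 + 47 = 297
RR2 = 166 / 297 = 0.5589
Known eligible → 153 + 13 + 49 + 26 + 9 = 250
e = 250 / (250 + 66) = 250 / 316 = 0.7911
Eligible share of unknowns → 0.7911 × 47 = 37.18
Denominator → 250 + 37.18 = 287.18
RR4 = 166 / 287.18 = 0.5780
Difference = 57.80 − 55.89 = 1.91 percentage points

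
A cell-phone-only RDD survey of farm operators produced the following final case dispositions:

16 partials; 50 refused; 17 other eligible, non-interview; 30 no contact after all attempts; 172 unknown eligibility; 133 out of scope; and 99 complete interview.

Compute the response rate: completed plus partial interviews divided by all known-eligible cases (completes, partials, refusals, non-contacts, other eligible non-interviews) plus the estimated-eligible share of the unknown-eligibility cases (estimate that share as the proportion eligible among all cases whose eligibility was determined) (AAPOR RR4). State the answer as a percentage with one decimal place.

Numerator: 99 + 16 = 115
Eligible (known): 99 + 16 + 50 + 30 + 17 = 212
e = 212 / (212 + 133) = 212 / 345 = 0.6145
Estimated eligible among unknowns: 0.6145 × 172 = 105.69
Base: 212 + 105.69 = 317.69
RR4 = 115 / 317.69 = 0.3620

36.2%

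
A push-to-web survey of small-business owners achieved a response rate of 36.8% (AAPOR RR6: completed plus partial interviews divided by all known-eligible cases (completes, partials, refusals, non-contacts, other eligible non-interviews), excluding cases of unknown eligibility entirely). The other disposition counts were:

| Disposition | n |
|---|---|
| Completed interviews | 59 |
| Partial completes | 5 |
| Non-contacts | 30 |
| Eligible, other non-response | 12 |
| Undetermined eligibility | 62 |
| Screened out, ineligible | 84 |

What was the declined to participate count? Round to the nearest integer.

68

Top: 59 + 5 = 64
RR6 = 64 / D = 0.368
D = 64 / 0.368 = 173.9
Rest of base = 106
declined to participate = 173.9 − 106 ≈ 68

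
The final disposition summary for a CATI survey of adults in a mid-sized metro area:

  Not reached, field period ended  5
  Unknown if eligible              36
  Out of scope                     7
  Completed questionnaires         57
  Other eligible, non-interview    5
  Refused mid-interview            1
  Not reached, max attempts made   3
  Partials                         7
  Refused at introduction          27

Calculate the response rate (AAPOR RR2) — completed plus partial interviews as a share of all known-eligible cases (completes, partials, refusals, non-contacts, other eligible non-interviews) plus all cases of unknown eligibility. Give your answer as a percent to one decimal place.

Refusal or break-off = 27 + 1 = 28
Non-contacts = 5 + 3 = 8
Num → 57 + 7 = 64
Base → 57 + 7 + 28 + 8 + 5 + 36 = 141
RR2 = 64 / 141 = 0.4539

45.4%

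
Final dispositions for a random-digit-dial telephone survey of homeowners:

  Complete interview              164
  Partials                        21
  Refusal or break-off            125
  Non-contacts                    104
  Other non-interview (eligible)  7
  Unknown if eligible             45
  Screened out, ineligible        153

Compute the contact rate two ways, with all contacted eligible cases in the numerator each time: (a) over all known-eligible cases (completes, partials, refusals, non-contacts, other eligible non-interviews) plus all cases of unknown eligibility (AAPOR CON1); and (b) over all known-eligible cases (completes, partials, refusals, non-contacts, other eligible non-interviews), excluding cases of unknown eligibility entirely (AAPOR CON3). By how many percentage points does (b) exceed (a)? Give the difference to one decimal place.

Num = 164 + 21 + 125 + 7 = 317
Base = 164 + 21 + 125 + 104 + 7 + 45 = 466
CON1 = 317 / 466 = 0.6803
Base = 164 + 21 + 125 + 104 + 7 = 421
CON3 = 317 / 421 = 0.7530
Difference = 75.30 − 68.03 = 7.27 percentage points

7.3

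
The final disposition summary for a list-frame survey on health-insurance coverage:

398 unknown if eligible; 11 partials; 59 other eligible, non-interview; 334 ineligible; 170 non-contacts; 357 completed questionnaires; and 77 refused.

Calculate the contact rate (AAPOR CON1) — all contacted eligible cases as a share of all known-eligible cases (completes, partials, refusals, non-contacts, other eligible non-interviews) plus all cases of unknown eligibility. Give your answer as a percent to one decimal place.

47.0%

Num = 357 + 11 + 77 + 59 = 504
Denominator = 357 + 11 + 77 + 170 + 59 + 398 = 1072
CON1 = 504 / 1072 = 0.4701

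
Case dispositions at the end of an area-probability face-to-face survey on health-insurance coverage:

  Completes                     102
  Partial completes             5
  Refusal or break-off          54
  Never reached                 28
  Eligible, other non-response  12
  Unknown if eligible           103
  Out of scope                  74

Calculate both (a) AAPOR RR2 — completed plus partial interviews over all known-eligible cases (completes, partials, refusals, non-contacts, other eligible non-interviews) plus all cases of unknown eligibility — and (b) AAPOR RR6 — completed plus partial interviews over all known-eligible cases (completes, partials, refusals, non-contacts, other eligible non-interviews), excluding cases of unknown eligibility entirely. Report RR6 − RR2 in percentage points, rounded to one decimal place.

18.0

Num → 102 + 5 = 107
Denom → 102 + 5 + 54 + 28 + 12 + 103 = 304
RR2 = 107 / 304 = 0.3520
Denom → 102 + 5 + 54 + 28 + 12 = 201
RR6 = 107 / 201 = 0.5323
Difference = 53.23 − 35.20 = 18.03 percentage points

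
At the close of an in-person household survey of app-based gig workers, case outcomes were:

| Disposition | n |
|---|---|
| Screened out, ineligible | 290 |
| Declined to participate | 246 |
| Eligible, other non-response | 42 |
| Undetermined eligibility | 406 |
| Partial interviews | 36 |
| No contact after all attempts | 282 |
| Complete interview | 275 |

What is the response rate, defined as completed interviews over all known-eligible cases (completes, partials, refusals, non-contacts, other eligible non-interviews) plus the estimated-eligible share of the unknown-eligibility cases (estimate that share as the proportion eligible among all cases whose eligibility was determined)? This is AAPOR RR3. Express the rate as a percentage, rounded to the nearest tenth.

Numerator = 275
Eligible (known) = 275 + 36 + 246 + 282 + 42 = 881
e = 881 / (881 + 290) = 881 / 1171 = 0.7523
e × U = 0.7523 × 406 = 305.43
Base = 881 + 305.43 = 1186.43
RR3 = 275 / 1186.43 = 0.2318

23.2%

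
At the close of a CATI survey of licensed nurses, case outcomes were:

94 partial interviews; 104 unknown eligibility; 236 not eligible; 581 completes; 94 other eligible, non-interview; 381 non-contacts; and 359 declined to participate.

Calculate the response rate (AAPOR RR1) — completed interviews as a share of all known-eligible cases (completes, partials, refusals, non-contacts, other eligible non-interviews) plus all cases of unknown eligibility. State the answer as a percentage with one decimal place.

Top: 581
Denominator: 581 + 94 + 359 + 381 + 94 + 104 = 1613
RR1 = 581 / 1613 = 0.3602

36.0%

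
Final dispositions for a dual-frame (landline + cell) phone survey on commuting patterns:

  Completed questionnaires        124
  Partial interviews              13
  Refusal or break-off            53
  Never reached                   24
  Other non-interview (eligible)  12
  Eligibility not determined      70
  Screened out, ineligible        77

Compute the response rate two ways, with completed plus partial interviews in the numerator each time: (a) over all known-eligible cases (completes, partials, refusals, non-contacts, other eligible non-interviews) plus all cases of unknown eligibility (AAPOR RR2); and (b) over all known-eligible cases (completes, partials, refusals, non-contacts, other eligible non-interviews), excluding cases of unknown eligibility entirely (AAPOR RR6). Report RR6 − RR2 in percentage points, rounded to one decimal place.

Top: 124 + 13 = 137
Base: 124 + 13 + 53 + 24 + 12 + 70 = 296
RR2 = 137 / 296 = 0.4628
Base: 124 + 13 + 53 + 24 + 12 = 226
RR6 = 137 / 226 = 0.6062
Difference = 60.62 − 46.28 = 14.34 percentage points

14.3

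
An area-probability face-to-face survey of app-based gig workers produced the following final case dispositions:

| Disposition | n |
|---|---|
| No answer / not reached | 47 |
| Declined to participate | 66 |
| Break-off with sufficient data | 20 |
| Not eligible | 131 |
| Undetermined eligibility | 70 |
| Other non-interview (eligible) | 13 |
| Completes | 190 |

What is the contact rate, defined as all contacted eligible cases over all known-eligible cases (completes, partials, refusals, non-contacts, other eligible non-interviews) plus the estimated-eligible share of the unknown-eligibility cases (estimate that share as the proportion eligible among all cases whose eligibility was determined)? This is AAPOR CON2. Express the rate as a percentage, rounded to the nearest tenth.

74.8%

Numerator = 190 + 20 + 66 + 13 = 289
Known eligible = 190 + 20 + 66 + 47 + 13 = 336
e = 336 / (336 + 131) = 336 / 467 = 0.7195
e × U = 0.7195 × 70 = 50.37
Denom = 336 + 50.37 = 386.37
CON2 = 289 / 386.37 = 0.7480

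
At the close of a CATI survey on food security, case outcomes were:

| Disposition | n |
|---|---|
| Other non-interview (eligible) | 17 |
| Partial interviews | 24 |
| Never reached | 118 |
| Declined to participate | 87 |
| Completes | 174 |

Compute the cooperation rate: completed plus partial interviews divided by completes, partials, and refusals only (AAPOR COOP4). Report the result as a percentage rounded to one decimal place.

69.5%

Num → 174 + 24 = 198
Denom → 174 + 24 + 87 = 285
COOP4 = 198 / 285 = 0.6947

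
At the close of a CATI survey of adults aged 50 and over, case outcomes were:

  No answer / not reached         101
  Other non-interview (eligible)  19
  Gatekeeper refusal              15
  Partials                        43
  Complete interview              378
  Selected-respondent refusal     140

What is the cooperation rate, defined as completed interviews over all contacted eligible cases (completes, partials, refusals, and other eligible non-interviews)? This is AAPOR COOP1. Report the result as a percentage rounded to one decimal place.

63.5%

Refused = 15 + 140 = 155
Top = 378
Base = 378 + 43 + 155 + 19 = 595
COOP1 = 378 / 595 = 0.6353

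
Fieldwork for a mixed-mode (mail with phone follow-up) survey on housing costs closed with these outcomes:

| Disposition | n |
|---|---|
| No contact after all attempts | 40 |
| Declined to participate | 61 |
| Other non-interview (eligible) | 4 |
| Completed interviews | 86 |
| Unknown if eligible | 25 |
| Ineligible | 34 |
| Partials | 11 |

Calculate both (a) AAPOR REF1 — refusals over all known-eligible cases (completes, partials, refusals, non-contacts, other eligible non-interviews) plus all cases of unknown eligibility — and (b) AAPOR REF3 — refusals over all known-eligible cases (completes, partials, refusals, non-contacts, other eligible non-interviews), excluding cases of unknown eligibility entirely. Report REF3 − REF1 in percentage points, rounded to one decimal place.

Num → 61
Base → 86 + 11 + 61 + 40 + 4 + 25 = 227
REF1 = 61 / 227 = 0.2687
Base → 86 + 11 + 61 + 40 + 4 = 202
REF3 = 61 / 202 = 0.3020
Difference = 30.20 − 26.87 = 3.33 percentage points

3.3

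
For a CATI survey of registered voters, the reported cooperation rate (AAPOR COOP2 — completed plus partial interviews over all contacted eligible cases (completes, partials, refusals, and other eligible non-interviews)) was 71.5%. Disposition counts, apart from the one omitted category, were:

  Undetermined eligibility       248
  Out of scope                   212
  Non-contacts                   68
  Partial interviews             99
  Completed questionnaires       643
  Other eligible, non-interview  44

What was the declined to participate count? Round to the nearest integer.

Top: 643 + 99 = 742
COOP2 = 742 / D = 0.715
D = 742 / 0.715 = 1037.8
Other denominator terms total 786
declined to participate = 1037.8 − 786 ≈ 252

252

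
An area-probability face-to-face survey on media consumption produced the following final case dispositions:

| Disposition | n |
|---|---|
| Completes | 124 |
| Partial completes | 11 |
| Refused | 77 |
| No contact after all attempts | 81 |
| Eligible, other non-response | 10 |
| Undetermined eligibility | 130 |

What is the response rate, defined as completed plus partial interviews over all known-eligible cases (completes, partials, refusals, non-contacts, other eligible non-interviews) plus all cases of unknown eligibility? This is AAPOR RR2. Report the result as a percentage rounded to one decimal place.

31.2%

Top = 124 + 11 = 135
Denom = 124 + 11 + 77 + 81 + 10 + 130 = 433
RR2 = 135 / 433 = 0.3118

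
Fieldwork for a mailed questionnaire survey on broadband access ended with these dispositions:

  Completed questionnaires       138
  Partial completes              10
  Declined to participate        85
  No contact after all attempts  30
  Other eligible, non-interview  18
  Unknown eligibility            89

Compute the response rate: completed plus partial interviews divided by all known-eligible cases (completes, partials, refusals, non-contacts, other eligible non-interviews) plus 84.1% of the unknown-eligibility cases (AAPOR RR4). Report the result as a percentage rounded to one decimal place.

41.6%

Num = 138 + 10 = 148
Eligible (known) = 138 + 10 + 85 + 30 + 18 = 281
Estimated eligible among unknowns = 0.8410 × 89 = 74.85
Denom = 281 + 74.85 = 355.85
RR4 = 148 / 355.85 = 0.4159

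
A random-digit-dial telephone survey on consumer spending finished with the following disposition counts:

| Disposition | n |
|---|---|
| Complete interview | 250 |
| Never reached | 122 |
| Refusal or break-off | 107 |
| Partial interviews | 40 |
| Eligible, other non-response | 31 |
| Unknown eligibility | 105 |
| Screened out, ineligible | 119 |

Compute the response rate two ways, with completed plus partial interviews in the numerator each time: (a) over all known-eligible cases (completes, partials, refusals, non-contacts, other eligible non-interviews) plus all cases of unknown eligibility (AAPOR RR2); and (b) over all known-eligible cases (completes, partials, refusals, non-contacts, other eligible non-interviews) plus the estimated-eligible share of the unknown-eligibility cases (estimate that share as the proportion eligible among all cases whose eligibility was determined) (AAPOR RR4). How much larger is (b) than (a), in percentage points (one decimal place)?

1.3

Top: 250 + 40 = 290
Base: 250 + 40 + 107 + 122 + 31 + 105 = 655
RR2 = 290 / 655 = 0.4427
Determined eligible: 250 + 40 + 107 + 122 + 31 = 550
e = 550 / (550 + 119) = 550 / 669 = 0.8221
Estimated eligible among unknowns: 0.8221 × 105 = 86.32
Base: 550 + 86.32 = 636.32
RR4 = 290 / 636.32 = 0.4557
Difference = 45.57 − 44.27 = 1.30 percentage points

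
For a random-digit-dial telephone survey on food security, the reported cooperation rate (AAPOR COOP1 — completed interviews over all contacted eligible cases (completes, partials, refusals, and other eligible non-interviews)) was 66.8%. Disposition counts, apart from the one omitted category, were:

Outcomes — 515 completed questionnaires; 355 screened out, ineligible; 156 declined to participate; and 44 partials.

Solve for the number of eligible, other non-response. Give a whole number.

56

COOP1 = 515 / D = 0.668
D = 515 / 0.668 = 771.0
Rest of base = 715
eligible, other non-response = 771.0 − 715 ≈ 56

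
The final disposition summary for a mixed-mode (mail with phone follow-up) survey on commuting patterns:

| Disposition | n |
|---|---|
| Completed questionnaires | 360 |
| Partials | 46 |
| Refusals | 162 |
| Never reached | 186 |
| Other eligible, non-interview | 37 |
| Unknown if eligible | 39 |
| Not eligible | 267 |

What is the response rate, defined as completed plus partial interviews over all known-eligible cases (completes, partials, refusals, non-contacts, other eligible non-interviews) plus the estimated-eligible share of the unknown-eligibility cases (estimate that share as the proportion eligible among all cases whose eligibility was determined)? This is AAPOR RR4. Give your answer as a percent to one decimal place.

Numerator → 360 + 46 = 406
Known eligible → 360 + 46 + 162 + 186 + 37 = 791
e = 791 / (791 + 267) = 791 / 1058 = 0.7476
Estimated eligible among unknowns → 0.7476 × 39 = 29.16
Denominator → 791 + 29.16 = 820.16
RR4 = 406 / 820.16 = 0.4950

49.5%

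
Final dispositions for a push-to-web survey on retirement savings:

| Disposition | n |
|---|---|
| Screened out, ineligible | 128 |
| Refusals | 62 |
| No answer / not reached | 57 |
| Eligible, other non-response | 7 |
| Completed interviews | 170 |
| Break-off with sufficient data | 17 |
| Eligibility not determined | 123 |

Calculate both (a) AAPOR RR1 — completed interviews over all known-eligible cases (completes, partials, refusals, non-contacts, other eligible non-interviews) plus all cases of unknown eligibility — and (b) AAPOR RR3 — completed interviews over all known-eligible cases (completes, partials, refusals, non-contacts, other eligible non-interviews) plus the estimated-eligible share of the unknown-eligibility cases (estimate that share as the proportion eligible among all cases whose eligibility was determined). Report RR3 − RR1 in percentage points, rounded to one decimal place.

3.5

Num: 170
Denominator: 170 + 17 + 62 + 57 + 7 + 123 = 436
RR1 = 170 / 436 = 0.3899
Known eligible: 170 + 17 + 62 + 57 + 7 = 313
e = 313 / (313 + 128) = 313 / 441 = 0.7098
Eligible share of unknowns: 0.7098 × 123 = 87.31
Denominator: 313 + 87.31 = 400.31
RR3 = 170 / 400.31 = 0.4247
Difference = 42.47 − 38.99 = 3.48 percentage points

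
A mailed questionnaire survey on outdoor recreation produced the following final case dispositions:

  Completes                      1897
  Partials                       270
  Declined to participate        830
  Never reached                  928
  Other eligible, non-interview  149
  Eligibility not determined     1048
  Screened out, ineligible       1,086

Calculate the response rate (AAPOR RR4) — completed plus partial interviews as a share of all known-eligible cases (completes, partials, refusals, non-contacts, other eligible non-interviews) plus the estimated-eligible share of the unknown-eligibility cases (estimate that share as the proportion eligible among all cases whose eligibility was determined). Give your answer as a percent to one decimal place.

44.2%

Top → 1897 + 270 = 2167
Eligible (known) → 1897 + 270 + 830 + 928 + 149 = 4074
e = 4074 / (4074 + 1086) = 4074 / 5160 = 0.7895
e × U → 0.7895 × 1048 = 827.40
Denom → 4074 + 827.40 = 4901.40
RR4 = 2167 / 4901.40 = 0.4421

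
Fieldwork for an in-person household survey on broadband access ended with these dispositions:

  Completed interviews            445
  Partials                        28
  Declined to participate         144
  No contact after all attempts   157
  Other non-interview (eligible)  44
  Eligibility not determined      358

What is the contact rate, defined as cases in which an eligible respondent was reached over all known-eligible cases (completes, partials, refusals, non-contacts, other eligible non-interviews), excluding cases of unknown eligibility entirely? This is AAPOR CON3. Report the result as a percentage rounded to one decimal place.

80.8%

Num: 445 + 28 + 144 + 44 = 661
Denom: 445 + 28 + 144 + 157 + 44 = 818
CON3 = 661 / 818 = 0.8081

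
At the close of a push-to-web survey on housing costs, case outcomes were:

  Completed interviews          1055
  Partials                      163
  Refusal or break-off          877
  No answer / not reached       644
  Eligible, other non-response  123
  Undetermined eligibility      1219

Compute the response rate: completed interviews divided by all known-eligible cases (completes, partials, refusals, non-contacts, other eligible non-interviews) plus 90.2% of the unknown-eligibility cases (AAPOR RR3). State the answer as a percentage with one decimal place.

Numerator = 1055
Determined eligible = 1055 + 163 + 877 + 644 + 123 = 2862
Eligible share of unknowns = 0.9020 × 1219 = 1099.54
Base = 2862 + 1099.54 = 3961.54
RR3 = 1055 / 3961.54 = 0.2663

26.6%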